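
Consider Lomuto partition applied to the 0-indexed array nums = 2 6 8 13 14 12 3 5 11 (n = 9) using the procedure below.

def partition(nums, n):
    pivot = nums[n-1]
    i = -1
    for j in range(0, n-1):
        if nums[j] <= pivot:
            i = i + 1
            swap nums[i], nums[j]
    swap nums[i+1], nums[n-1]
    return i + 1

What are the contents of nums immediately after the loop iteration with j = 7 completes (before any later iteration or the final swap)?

pivot=11, i=-1
j=0: 2≤11, i=0, swap(0,0) ⇒ 2 6 8 13 14 12 3 5 11
j=1: 6≤11, i=1, swap(1,1) ⇒ 2 6 8 13 14 12 3 5 11
j=2: 8≤11, i=2, swap(2,2) ⇒ 2 6 8 13 14 12 3 5 11
j=3: 13>11, skip
j=4: 14>11, skip
j=5: 12>11, skip
j=6: 3≤11, i=3, swap(3,6) ⇒ 2 6 8 3 14 12 13 5 11
j=7: 5≤11, i=4, swap(4,7) ⇒ 2 6 8 3 5 12 13 14 11
(after j=7) nums = 2 6 8 3 5 12 13 14 11

2 6 8 3 5 12 13 14 11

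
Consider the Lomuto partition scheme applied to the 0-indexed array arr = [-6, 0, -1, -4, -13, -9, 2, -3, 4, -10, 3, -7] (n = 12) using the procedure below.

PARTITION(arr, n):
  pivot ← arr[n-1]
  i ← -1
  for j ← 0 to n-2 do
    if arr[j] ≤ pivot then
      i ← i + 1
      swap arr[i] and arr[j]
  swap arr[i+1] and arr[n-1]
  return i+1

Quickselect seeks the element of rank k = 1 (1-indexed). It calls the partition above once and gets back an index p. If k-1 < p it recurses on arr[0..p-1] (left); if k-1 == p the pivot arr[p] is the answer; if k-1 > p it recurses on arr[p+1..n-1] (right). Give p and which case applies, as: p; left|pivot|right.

3; left

pivot=-7, i=-1
j=0: -6>-7, skip
j=1: 0>-7, skip
j=2: -1>-7, skip
j=3: -4>-7, skip
j=4: -13≤-7, i=0, swap(0,4) ⇒ [-13, 0, -1, -4, -6, -9, 2, -3, 4, -10, 3, -7]
j=5: -9≤-7, i=1, swap(1,5) ⇒ [-13, -9, -1, -4, -6, 0, 2, -3, 4, -10, 3, -7]
j=6: 2>-7, skip
j=7: -3>-7, skip
j=8: 4>-7, skip
j=9: -10≤-7, i=2, swap(2,9) ⇒ [-13, -9, -10, -4, -6, 0, 2, -3, 4, -1, 3, -7]
j=10: 3>-7, skip
swap(3,11) ⇒ [-13, -9, -10, -7, -6, 0, 2, -3, 4, -1, 3, -4]; return 3
p = 3; k-1 = 0 < 3 ⇒ left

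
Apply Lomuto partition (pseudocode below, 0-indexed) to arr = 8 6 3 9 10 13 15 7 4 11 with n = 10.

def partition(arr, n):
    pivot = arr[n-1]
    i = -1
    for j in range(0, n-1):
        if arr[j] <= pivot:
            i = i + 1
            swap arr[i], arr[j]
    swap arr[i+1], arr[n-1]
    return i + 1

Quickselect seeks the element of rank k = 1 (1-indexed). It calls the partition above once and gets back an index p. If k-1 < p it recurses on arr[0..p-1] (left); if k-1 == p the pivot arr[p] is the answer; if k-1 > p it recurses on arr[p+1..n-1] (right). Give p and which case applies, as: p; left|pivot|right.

7; left

pivot=11, i=-1
j=0: 8≤11, i=0, swap(0,0) ⇒ 8 6 3 9 10 13 15 7 4 11
j=1: 6≤11, i=1, swap(1,1) ⇒ 8 6 3 9 10 13 15 7 4 11
j=2: 3≤11, i=2, swap(2,2) ⇒ 8 6 3 9 10 13 15 7 4 11
j=3: 9≤11, i=3, swap(3,3) ⇒ 8 6 3 9 10 13 15 7 4 11
j=4: 10≤11, i=4, swap(4,4) ⇒ 8 6 3 9 10 13 15 7 4 11
j=5: 13>11, skip
j=6: 15>11, skip
j=7: 7≤11, i=5, swap(5,7) ⇒ 8 6 3 9 10 7 15 13 4 11
j=8: 4≤11, i=6, swap(6,8) ⇒ 8 6 3 9 10 7 4 13 15 11
swap(7,9) ⇒ 8 6 3 9 10 7 4 11 15 13; return 7
p = 7; k-1 = 0 < 7 ⇒ left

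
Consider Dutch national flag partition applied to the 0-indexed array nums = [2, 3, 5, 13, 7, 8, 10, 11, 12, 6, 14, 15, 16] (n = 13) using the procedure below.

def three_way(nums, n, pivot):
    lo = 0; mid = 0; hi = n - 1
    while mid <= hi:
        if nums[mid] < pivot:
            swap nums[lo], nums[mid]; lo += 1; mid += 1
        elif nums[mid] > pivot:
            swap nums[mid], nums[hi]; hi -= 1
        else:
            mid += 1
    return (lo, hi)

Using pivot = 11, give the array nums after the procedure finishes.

lo=0 mid=0 hi=12
2<11: swap(0,0), lo=1 mid=1 ⇒ [2, 3, 5, 13, 7, 8, 10, 11, 12, 6, 14, 15, 16]
3<11: swap(1,1), lo=2 mid=2 ⇒ [2, 3, 5, 13, 7, 8, 10, 11, 12, 6, 14, 15, 16]
5<11: swap(2,2), lo=3 mid=3 ⇒ [2, 3, 5, 13, 7, 8, 10, 11, 12, 6, 14, 15, 16]
13>11: swap(3,12), hi=11 ⇒ [2, 3, 5, 16, 7, 8, 10, 11, 12, 6, 14, 15, 13]
16>11: swap(3,11), hi=10 ⇒ [2, 3, 5, 15, 7, 8, 10, 11, 12, 6, 14, 16, 13]
15>11: swap(3,10), hi=9 ⇒ [2, 3, 5, 14, 7, 8, 10, 11, 12, 6, 15, 16, 13]
14>11: swap(3,9), hi=8 ⇒ [2, 3, 5, 6, 7, 8, 10, 11, 12, 14, 15, 16, 13]
6<11: swap(3,3), lo=4 mid=4 ⇒ [2, 3, 5, 6, 7, 8, 10, 11, 12, 14, 15, 16, 13]
7<11: swap(4,4), lo=5 mid=5 ⇒ [2, 3, 5, 6, 7, 8, 10, 11, 12, 14, 15, 16, 13]
8<11: swap(5,5), lo=6 mid=6 ⇒ [2, 3, 5, 6, 7, 8, 10, 11, 12, 14, 15, 16, 13]
10<11: swap(6,6), lo=7 mid=7 ⇒ [2, 3, 5, 6, 7, 8, 10, 11, 12, 14, 15, 16, 13]
11=11: mid=8
12>11: swap(8,8), hi=7 ⇒ [2, 3, 5, 6, 7, 8, 10, 11, 12, 14, 15, 16, 13]
done. lo=7 hi=7; nums=[2, 3, 5, 6, 7, 8, 10, 11, 12, 14, 15, 16, 13]

[2, 3, 5, 6, 7, 8, 10, 11, 12, 14, 15, 16, 13]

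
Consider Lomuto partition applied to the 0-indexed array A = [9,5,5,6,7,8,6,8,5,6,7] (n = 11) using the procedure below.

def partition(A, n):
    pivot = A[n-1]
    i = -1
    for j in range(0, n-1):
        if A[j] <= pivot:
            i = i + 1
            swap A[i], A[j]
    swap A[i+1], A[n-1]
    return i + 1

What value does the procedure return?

7

pivot=7, i=-1
j=0: 9>7, skip
j=1: 5≤7, i=0, swap(0,1) ⇒ [5,9,5,6,7,8,6,8,5,6,7]
j=2: 5≤7, i=1, swap(1,2) ⇒ [5,5,9,6,7,8,6,8,5,6,7]
j=3: 6≤7, i=2, swap(2,3) ⇒ [5,5,6,9,7,8,6,8,5,6,7]
j=4: 7≤7, i=3, swap(3,4) ⇒ [5,5,6,7,9,8,6,8,5,6,7]
j=5: 8>7, skip
j=6: 6≤7, i=4, swap(4,6) ⇒ [5,5,6,7,6,8,9,8,5,6,7]
j=7: 8>7, skip
j=8: 5≤7, i=5, swap(5,8) ⇒ [5,5,6,7,6,5,9,8,8,6,7]
j=9: 6≤7, i=6, swap(6,9) ⇒ [5,5,6,7,6,5,6,8,8,9,7]
swap(7,10) ⇒ [5,5,6,7,6,5,6,7,8,9,8]; return 7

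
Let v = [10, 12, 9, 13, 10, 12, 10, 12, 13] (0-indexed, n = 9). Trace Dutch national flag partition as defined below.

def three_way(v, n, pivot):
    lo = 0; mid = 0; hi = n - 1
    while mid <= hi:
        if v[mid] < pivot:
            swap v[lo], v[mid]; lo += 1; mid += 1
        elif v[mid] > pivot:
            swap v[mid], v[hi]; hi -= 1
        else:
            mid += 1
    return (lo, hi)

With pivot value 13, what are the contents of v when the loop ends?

pivot = 13; lo=0, mid=0, hi=8
v[mid]=10<13: swap v[0],v[0]; lo=1,mid=1 → [10, 12, 9, 13, 10, 12, 10, 12, 13]
v[mid]=12<13: swap v[1],v[1]; lo=2,mid=2 → [10, 12, 9, 13, 10, 12, 10, 12, 13]
v[mid]=9<13: swap v[2],v[2]; lo=3,mid=3 → [10, 12, 9, 13, 10, 12, 10, 12, 13]
v[mid]=13=13: mid=4
v[mid]=10<13: swap v[3],v[4]; lo=4,mid=5 → [10, 12, 9, 10, 13, 12, 10, 12, 13]
v[mid]=12<13: swap v[4],v[5]; lo=5,mid=6 → [10, 12, 9, 10, 12, 13, 10, 12, 13]
v[mid]=10<13: swap v[5],v[6]; lo=6,mid=7 → [10, 12, 9, 10, 12, 10, 13, 12, 13]
v[mid]=12<13: swap v[6],v[7]; lo=7,mid=8 → [10, 12, 9, 10, 12, 10, 12, 13, 13]
v[mid]=13=13: mid=9
end: lo=7, hi=8; v = [10, 12, 9, 10, 12, 10, 12, 13, 13]

[10, 12, 9, 10, 12, 10, 12, 13, 13]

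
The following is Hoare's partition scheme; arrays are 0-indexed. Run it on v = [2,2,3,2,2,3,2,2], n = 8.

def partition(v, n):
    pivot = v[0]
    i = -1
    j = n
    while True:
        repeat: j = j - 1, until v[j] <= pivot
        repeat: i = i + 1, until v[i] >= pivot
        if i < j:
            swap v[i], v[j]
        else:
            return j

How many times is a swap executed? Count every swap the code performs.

pivot=2
j stops at 7 (2), i stops at 0 (2); swap ⇒ [2,2,3,2,2,3,2,2]
j stops at 6 (2), i stops at 1 (2); swap ⇒ [2,2,3,2,2,3,2,2]
j stops at 4 (2), i stops at 2 (3); swap ⇒ [2,2,2,2,3,3,2,2]
j stops at 3, i stops at 3; i≥j ⇒ return 3. v=[2,2,2,2,3,3,2,2]

3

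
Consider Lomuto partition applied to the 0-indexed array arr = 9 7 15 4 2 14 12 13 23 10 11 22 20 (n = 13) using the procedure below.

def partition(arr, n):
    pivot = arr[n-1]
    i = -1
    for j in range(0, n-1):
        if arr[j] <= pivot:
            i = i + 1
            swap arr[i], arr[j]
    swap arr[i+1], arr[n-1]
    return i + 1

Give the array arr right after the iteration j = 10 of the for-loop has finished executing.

pivot = arr[12] = 20; i = -1
j=0: arr[0]=9 ≤ 20 → i=0, swap arr[0],arr[0] (no change) → 9 7 15 4 2 14 12 13 23 10 11 22 20
j=1: arr[1]=7 ≤ 20 → i=1, swap arr[1],arr[1] (no change) → 9 7 15 4 2 14 12 13 23 10 11 22 20
j=2: arr[2]=15 ≤ 20 → i=2, swap arr[2],arr[2] (no change) → 9 7 15 4 2 14 12 13 23 10 11 22 20
j=3: arr[3]=4 ≤ 20 → i=3, swap arr[3],arr[3] (no change) → 9 7 15 4 2 14 12 13 23 10 11 22 20
j=4: arr[4]=2 ≤ 20 → i=4, swap arr[4],arr[4] (no change) → 9 7 15 4 2 14 12 13 23 10 11 22 20
j=5: arr[5]=14 ≤ 20 → i=5, swap arr[5],arr[5] (no change) → 9 7 15 4 2 14 12 13 23 10 11 22 20
j=6: arr[6]=12 ≤ 20 → i=6, swap arr[6],arr[6] (no change) → 9 7 15 4 2 14 12 13 23 10 11 22 20
j=7: arr[7]=13 ≤ 20 → i=7, swap arr[7],arr[7] (no change) → 9 7 15 4 2 14 12 13 23 10 11 22 20
j=8: arr[8]=23 > 20 → no swap
j=9: arr[9]=10 ≤ 20 → i=8, swap arr[8],arr[9] → 9 7 15 4 2 14 12 13 10 23 11 22 20
j=10: arr[10]=11 ≤ 20 → i=9, swap arr[9],arr[10] → 9 7 15 4 2 14 12 13 10 11 23 22 20
(after j=10) arr = 9 7 15 4 2 14 12 13 10 11 23 22 20

9 7 15 4 2 14 12 13 10 11 23 22 20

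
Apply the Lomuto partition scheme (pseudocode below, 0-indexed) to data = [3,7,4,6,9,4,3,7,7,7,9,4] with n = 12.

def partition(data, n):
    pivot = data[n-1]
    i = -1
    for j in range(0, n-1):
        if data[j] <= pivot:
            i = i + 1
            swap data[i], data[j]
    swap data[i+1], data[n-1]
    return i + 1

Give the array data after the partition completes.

[3,4,4,3,4,7,6,7,7,7,9,9]

pivot = data[11] = 4; i = -1
j=0: data[0]=3 ≤ 4 → i=0, swap data[0],data[0] (no change) → [3,7,4,6,9,4,3,7,7,7,9,4]
j=1: data[1]=7 > 4 → no swap
j=2: data[2]=4 ≤ 4 → i=1, swap data[1],data[2] → [3,4,7,6,9,4,3,7,7,7,9,4]
j=3: data[3]=6 > 4 → no swap
j=4: data[4]=9 > 4 → no swap
j=5: data[5]=4 ≤ 4 → i=2, swap data[2],data[5] → [3,4,4,6,9,7,3,7,7,7,9,4]
j=6: data[6]=3 ≤ 4 → i=3, swap data[3],data[6] → [3,4,4,3,9,7,6,7,7,7,9,4]
j=7: data[7]=7 > 4 → no swap
j=8: data[8]=7 > 4 → no swap
j=9: data[9]=7 > 4 → no swap
j=10: data[10]=9 > 4 → no swap
final swap data[4],data[11] → [3,4,4,3,4,7,6,7,7,7,9,9]; return 4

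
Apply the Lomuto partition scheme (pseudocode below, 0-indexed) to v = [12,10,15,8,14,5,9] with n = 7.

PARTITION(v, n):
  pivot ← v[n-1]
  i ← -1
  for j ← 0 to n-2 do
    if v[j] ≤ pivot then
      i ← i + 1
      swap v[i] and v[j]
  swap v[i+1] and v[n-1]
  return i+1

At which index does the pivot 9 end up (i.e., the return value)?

2

pivot=9, i=-1
j=0: 12>9, skip
j=1: 10>9, skip
j=2: 15>9, skip
j=3: 8≤9, i=0, swap(0,3) ⇒ [8,10,15,12,14,5,9]
j=4: 14>9, skip
j=5: 5≤9, i=1, swap(1,5) ⇒ [8,5,15,12,14,10,9]
swap(2,6) ⇒ [8,5,9,12,14,10,15]; return 2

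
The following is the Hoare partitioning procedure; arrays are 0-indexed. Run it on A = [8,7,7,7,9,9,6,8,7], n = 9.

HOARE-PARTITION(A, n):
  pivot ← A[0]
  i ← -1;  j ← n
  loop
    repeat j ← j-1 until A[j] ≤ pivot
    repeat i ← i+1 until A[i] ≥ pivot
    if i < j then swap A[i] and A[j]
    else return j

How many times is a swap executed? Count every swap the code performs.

3

pivot=8
j stops at 8 (7), i stops at 0 (8); swap ⇒ [7,7,7,7,9,9,6,8,8]
j stops at 7 (8), i stops at 4 (9); swap ⇒ [7,7,7,7,8,9,6,9,8]
j stops at 6 (6), i stops at 5 (9); swap ⇒ [7,7,7,7,8,6,9,9,8]
j stops at 5, i stops at 6; i≥j ⇒ return 5. A=[7,7,7,7,8,6,9,9,8]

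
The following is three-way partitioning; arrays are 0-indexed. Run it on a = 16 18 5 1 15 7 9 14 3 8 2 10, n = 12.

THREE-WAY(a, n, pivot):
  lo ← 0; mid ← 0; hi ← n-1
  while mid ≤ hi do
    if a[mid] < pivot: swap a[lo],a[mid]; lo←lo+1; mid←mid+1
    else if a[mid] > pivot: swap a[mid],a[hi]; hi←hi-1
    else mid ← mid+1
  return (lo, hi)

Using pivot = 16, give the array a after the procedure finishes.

10 5 1 15 7 9 14 3 8 2 16 18

lo=0 mid=0 hi=11
16=16: mid=1
18>16: swap(1,11), hi=10 ⇒ 16 10 5 1 15 7 9 14 3 8 2 18
10<16: swap(0,1), lo=1 mid=2 ⇒ 10 16 5 1 15 7 9 14 3 8 2 18
5<16: swap(1,2), lo=2 mid=3 ⇒ 10 5 16 1 15 7 9 14 3 8 2 18
1<16: swap(2,3), lo=3 mid=4 ⇒ 10 5 1 16 15 7 9 14 3 8 2 18
15<16: swap(3,4), lo=4 mid=5 ⇒ 10 5 1 15 16 7 9 14 3 8 2 18
7<16: swap(4,5), lo=5 mid=6 ⇒ 10 5 1 15 7 16 9 14 3 8 2 18
9<16: swap(5,6), lo=6 mid=7 ⇒ 10 5 1 15 7 9 16 14 3 8 2 18
14<16: swap(6,7), lo=7 mid=8 ⇒ 10 5 1 15 7 9 14 16 3 8 2 18
3<16: swap(7,8), lo=8 mid=9 ⇒ 10 5 1 15 7 9 14 3 16 8 2 18
8<16: swap(8,9), lo=9 mid=10 ⇒ 10 5 1 15 7 9 14 3 8 16 2 18
2<16: swap(9,10), lo=10 mid=11 ⇒ 10 5 1 15 7 9 14 3 8 2 16 18
done. lo=10 hi=10; a=10 5 1 15 7 9 14 3 8 2 16 18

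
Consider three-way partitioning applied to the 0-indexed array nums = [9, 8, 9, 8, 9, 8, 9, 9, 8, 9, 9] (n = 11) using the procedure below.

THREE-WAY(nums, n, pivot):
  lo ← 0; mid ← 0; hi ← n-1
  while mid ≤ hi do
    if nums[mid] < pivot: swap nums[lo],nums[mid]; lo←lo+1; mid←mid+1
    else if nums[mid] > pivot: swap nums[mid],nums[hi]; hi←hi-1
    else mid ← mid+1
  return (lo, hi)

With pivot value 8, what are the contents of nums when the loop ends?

lo=0 mid=0 hi=10
9>8: swap(0,10), hi=9 ⇒ [9, 8, 9, 8, 9, 8, 9, 9, 8, 9, 9]
9>8: swap(0,9), hi=8 ⇒ [9, 8, 9, 8, 9, 8, 9, 9, 8, 9, 9]
9>8: swap(0,8), hi=7 ⇒ [8, 8, 9, 8, 9, 8, 9, 9, 9, 9, 9]
8=8: mid=1
8=8: mid=2
9>8: swap(2,7), hi=6 ⇒ [8, 8, 9, 8, 9, 8, 9, 9, 9, 9, 9]
9>8: swap(2,6), hi=5 ⇒ [8, 8, 9, 8, 9, 8, 9, 9, 9, 9, 9]
9>8: swap(2,5), hi=4 ⇒ [8, 8, 8, 8, 9, 9, 9, 9, 9, 9, 9]
8=8: mid=3
8=8: mid=4
9>8: swap(4,4), hi=3 ⇒ [8, 8, 8, 8, 9, 9, 9, 9, 9, 9, 9]
done. lo=0 hi=3; nums=[8, 8, 8, 8, 9, 9, 9, 9, 9, 9, 9]

[8, 8, 8, 8, 9, 9, 9, 9, 9, 9, 9]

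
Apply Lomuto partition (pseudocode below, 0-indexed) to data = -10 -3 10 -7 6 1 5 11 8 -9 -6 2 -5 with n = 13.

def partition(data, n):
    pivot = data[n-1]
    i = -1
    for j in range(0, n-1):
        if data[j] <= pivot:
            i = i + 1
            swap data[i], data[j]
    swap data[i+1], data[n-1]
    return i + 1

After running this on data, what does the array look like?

pivot=-5, i=-1
j=0: -10≤-5, i=0, swap(0,0) ⇒ -10 -3 10 -7 6 1 5 11 8 -9 -6 2 -5
j=1: -3>-5, skip
j=2: 10>-5, skip
j=3: -7≤-5, i=1, swap(1,3) ⇒ -10 -7 10 -3 6 1 5 11 8 -9 -6 2 -5
j=4: 6>-5, skip
j=5: 1>-5, skip
j=6: 5>-5, skip
j=7: 11>-5, skip
j=8: 8>-5, skip
j=9: -9≤-5, i=2, swap(2,9) ⇒ -10 -7 -9 -3 6 1 5 11 8 10 -6 2 -5
j=10: -6≤-5, i=3, swap(3,10) ⇒ -10 -7 -9 -6 6 1 5 11 8 10 -3 2 -5
j=11: 2>-5, skip
swap(4,12) ⇒ -10 -7 -9 -6 -5 1 5 11 8 10 -3 2 6; return 4

-10 -7 -9 -6 -5 1 5 11 8 10 -3 2 6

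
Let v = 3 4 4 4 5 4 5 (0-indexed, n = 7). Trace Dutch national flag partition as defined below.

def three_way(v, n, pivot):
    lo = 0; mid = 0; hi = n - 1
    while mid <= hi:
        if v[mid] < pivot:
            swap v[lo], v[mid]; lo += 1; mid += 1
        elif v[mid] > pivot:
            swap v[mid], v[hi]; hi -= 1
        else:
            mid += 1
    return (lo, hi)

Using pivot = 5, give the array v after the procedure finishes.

lo=0 mid=0 hi=6
3<5: swap(0,0), lo=1 mid=1 ⇒ 3 4 4 4 5 4 5
4<5: swap(1,1), lo=2 mid=2 ⇒ 3 4 4 4 5 4 5
4<5: swap(2,2), lo=3 mid=3 ⇒ 3 4 4 4 5 4 5
4<5: swap(3,3), lo=4 mid=4 ⇒ 3 4 4 4 5 4 5
5=5: mid=5
4<5: swap(4,5), lo=5 mid=6 ⇒ 3 4 4 4 4 5 5
5=5: mid=7
done. lo=5 hi=6; v=3 4 4 4 4 5 5

3 4 4 4 4 5 5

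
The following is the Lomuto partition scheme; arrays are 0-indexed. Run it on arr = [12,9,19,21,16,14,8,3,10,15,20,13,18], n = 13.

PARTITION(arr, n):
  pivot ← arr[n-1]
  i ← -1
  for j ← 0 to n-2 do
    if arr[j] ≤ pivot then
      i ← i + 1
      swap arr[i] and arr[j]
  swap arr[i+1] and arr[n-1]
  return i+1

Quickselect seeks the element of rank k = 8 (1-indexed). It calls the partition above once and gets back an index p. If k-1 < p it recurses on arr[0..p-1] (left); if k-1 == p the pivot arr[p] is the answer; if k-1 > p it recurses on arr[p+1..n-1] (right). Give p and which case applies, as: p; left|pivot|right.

pivot=18, i=-1
j=0: 12≤18, i=0, swap(0,0) ⇒ [12,9,19,21,16,14,8,3,10,15,20,13,18]
j=1: 9≤18, i=1, swap(1,1) ⇒ [12,9,19,21,16,14,8,3,10,15,20,13,18]
j=2: 19>18, skip
j=3: 21>18, skip
j=4: 16≤18, i=2, swap(2,4) ⇒ [12,9,16,21,19,14,8,3,10,15,20,13,18]
j=5: 14≤18, i=3, swap(3,5) ⇒ [12,9,16,14,19,21,8,3,10,15,20,13,18]
j=6: 8≤18, i=4, swap(4,6) ⇒ [12,9,16,14,8,21,19,3,10,15,20,13,18]
j=7: 3≤18, i=5, swap(5,7) ⇒ [12,9,16,14,8,3,19,21,10,15,20,13,18]
j=8: 10≤18, i=6, swap(6,8) ⇒ [12,9,16,14,8,3,10,21,19,15,20,13,18]
j=9: 15≤18, i=7, swap(7,9) ⇒ [12,9,16,14,8,3,10,15,19,21,20,13,18]
j=10: 20>18, skip
j=11: 13≤18, i=8, swap(8,11) ⇒ [12,9,16,14,8,3,10,15,13,21,20,19,18]
swap(9,12) ⇒ [12,9,16,14,8,3,10,15,13,18,20,19,21]; return 9
p = 9; k-1 = 7 < 9 ⇒ left

9; left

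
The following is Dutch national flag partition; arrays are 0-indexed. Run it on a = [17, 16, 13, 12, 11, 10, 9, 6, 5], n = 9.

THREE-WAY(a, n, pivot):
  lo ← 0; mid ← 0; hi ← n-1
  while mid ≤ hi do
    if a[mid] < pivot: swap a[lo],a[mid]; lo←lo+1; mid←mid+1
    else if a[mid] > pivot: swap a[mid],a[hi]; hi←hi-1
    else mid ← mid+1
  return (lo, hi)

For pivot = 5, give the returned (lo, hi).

pivot = 5; lo=0, mid=0, hi=8
a[mid]=17>5: swap a[0],a[8]; hi=7 → [5, 16, 13, 12, 11, 10, 9, 6, 17]
a[mid]=5=5: mid=1
a[mid]=16>5: swap a[1],a[7]; hi=6 → [5, 6, 13, 12, 11, 10, 9, 16, 17]
a[mid]=6>5: swap a[1],a[6]; hi=5 → [5, 9, 13, 12, 11, 10, 6, 16, 17]
a[mid]=9>5: swap a[1],a[5]; hi=4 → [5, 10, 13, 12, 11, 9, 6, 16, 17]
a[mid]=10>5: swap a[1],a[4]; hi=3 → [5, 11, 13, 12, 10, 9, 6, 16, 17]
a[mid]=11>5: swap a[1],a[3]; hi=2 → [5, 12, 13, 11, 10, 9, 6, 16, 17]
a[mid]=12>5: swap a[1],a[2]; hi=1 → [5, 13, 12, 11, 10, 9, 6, 16, 17]
a[mid]=13>5: swap a[1],a[1]; hi=0 → [5, 13, 12, 11, 10, 9, 6, 16, 17]
end: lo=0, hi=0; a = [5, 13, 12, 11, 10, 9, 6, 16, 17]

(0, 0)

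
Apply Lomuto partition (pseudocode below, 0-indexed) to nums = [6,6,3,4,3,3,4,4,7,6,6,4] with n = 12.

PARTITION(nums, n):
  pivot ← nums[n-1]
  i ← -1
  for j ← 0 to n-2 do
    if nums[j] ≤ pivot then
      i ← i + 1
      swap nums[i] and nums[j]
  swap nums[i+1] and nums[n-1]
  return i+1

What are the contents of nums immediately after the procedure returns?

pivot=4, i=-1
j=0: 6>4, skip
j=1: 6>4, skip
j=2: 3≤4, i=0, swap(0,2) ⇒ [3,6,6,4,3,3,4,4,7,6,6,4]
j=3: 4≤4, i=1, swap(1,3) ⇒ [3,4,6,6,3,3,4,4,7,6,6,4]
j=4: 3≤4, i=2, swap(2,4) ⇒ [3,4,3,6,6,3,4,4,7,6,6,4]
j=5: 3≤4, i=3, swap(3,5) ⇒ [3,4,3,3,6,6,4,4,7,6,6,4]
j=6: 4≤4, i=4, swap(4,6) ⇒ [3,4,3,3,4,6,6,4,7,6,6,4]
j=7: 4≤4, i=5, swap(5,7) ⇒ [3,4,3,3,4,4,6,6,7,6,6,4]
j=8: 7>4, skip
j=9: 6>4, skip
j=10: 6>4, skip
swap(6,11) ⇒ [3,4,3,3,4,4,4,6,7,6,6,6]; return 6

[3,4,3,3,4,4,4,6,7,6,6,6]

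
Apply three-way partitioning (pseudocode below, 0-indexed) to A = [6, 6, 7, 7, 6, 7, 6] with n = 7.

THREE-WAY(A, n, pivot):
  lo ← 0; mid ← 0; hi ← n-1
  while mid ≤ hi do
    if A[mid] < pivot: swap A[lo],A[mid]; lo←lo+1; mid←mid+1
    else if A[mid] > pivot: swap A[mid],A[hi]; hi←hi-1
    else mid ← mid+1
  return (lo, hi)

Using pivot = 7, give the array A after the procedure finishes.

[6, 6, 6, 6, 7, 7, 7]

pivot = 7; lo=0, mid=0, hi=6
A[mid]=6<7: swap A[0],A[0]; lo=1,mid=1 → [6, 6, 7, 7, 6, 7, 6]
A[mid]=6<7: swap A[1],A[1]; lo=2,mid=2 → [6, 6, 7, 7, 6, 7, 6]
A[mid]=7=7: mid=3
A[mid]=7=7: mid=4
A[mid]=6<7: swap A[2],A[4]; lo=3,mid=5 → [6, 6, 6, 7, 7, 7, 6]
A[mid]=7=7: mid=6
A[mid]=6<7: swap A[3],A[6]; lo=4,mid=7 → [6, 6, 6, 6, 7, 7, 7]
end: lo=4, hi=6; A = [6, 6, 6, 6, 7, 7, 7]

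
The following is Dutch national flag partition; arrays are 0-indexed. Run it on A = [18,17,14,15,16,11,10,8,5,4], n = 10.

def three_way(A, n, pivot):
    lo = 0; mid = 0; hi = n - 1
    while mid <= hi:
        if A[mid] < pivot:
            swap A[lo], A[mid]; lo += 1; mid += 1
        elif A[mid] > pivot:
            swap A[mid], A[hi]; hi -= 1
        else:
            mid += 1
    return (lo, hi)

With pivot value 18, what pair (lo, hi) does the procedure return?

(9, 9)

pivot = 18; lo=0, mid=0, hi=9
A[mid]=18=18: mid=1
A[mid]=17<18: swap A[0],A[1]; lo=1,mid=2 → [17,18,14,15,16,11,10,8,5,4]
A[mid]=14<18: swap A[1],A[2]; lo=2,mid=3 → [17,14,18,15,16,11,10,8,5,4]
A[mid]=15<18: swap A[2],A[3]; lo=3,mid=4 → [17,14,15,18,16,11,10,8,5,4]
A[mid]=16<18: swap A[3],A[4]; lo=4,mid=5 → [17,14,15,16,18,11,10,8,5,4]
A[mid]=11<18: swap A[4],A[5]; lo=5,mid=6 → [17,14,15,16,11,18,10,8,5,4]
A[mid]=10<18: swap A[5],A[6]; lo=6,mid=7 → [17,14,15,16,11,10,18,8,5,4]
A[mid]=8<18: swap A[6],A[7]; lo=7,mid=8 → [17,14,15,16,11,10,8,18,5,4]
A[mid]=5<18: swap A[7],A[8]; lo=8,mid=9 → [17,14,15,16,11,10,8,5,18,4]
A[mid]=4<18: swap A[8],A[9]; lo=9,mid=10 → [17,14,15,16,11,10,8,5,4,18]
end: lo=9, hi=9; A = [17,14,15,16,11,10,8,5,4,18]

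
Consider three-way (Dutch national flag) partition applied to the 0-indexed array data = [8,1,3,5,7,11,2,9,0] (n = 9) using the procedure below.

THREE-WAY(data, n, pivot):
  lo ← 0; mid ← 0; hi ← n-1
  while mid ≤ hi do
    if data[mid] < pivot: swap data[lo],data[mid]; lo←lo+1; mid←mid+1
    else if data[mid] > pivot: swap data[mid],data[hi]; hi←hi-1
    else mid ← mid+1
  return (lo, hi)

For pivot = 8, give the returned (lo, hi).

pivot = 8; lo=0, mid=0, hi=8
data[mid]=8=8: mid=1
data[mid]=1<8: swap data[0],data[1]; lo=1,mid=2 → [1,8,3,5,7,11,2,9,0]
data[mid]=3<8: swap data[1],data[2]; lo=2,mid=3 → [1,3,8,5,7,11,2,9,0]
data[mid]=5<8: swap data[2],data[3]; lo=3,mid=4 → [1,3,5,8,7,11,2,9,0]
data[mid]=7<8: swap data[3],data[4]; lo=4,mid=5 → [1,3,5,7,8,11,2,9,0]
data[mid]=11>8: swap data[5],data[8]; hi=7 → [1,3,5,7,8,0,2,9,11]
data[mid]=0<8: swap data[4],data[5]; lo=5,mid=6 → [1,3,5,7,0,8,2,9,11]
data[mid]=2<8: swap data[5],data[6]; lo=6,mid=7 → [1,3,5,7,0,2,8,9,11]
data[mid]=9>8: swap data[7],data[7]; hi=6 → [1,3,5,7,0,2,8,9,11]
end: lo=6, hi=6; data = [1,3,5,7,0,2,8,9,11]

(6, 6)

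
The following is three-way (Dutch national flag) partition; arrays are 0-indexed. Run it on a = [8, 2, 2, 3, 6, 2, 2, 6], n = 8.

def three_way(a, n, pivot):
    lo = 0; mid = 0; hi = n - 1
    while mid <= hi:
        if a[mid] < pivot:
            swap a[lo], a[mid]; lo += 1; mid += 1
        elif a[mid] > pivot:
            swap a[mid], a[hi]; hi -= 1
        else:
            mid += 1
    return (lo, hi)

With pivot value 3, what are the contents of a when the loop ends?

pivot = 3; lo=0, mid=0, hi=7
a[mid]=8>3: swap a[0],a[7]; hi=6 → [6, 2, 2, 3, 6, 2, 2, 8]
a[mid]=6>3: swap a[0],a[6]; hi=5 → [2, 2, 2, 3, 6, 2, 6, 8]
a[mid]=2<3: swap a[0],a[0]; lo=1,mid=1 → [2, 2, 2, 3, 6, 2, 6, 8]
a[mid]=2<3: swap a[1],a[1]; lo=2,mid=2 → [2, 2, 2, 3, 6, 2, 6, 8]
a[mid]=2<3: swap a[2],a[2]; lo=3,mid=3 → [2, 2, 2, 3, 6, 2, 6, 8]
a[mid]=3=3: mid=4
a[mid]=6>3: swap a[4],a[5]; hi=4 → [2, 2, 2, 3, 2, 6, 6, 8]
a[mid]=2<3: swap a[3],a[4]; lo=4,mid=5 → [2, 2, 2, 2, 3, 6, 6, 8]
end: lo=4, hi=4; a = [2, 2, 2, 2, 3, 6, 6, 8]

[2, 2, 2, 2, 3, 6, 6, 8]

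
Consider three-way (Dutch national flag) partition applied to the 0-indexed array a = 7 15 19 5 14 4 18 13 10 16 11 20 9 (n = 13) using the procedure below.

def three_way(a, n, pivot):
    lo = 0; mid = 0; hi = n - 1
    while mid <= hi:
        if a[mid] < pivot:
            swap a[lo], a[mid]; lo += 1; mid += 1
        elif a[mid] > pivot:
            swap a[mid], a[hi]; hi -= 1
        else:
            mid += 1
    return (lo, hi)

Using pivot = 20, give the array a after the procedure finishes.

7 15 19 5 14 4 18 13 10 16 11 9 20

lo=0 mid=0 hi=12
7<20: swap(0,0), lo=1 mid=1 ⇒ 7 15 19 5 14 4 18 13 10 16 11 20 9
15<20: swap(1,1), lo=2 mid=2 ⇒ 7 15 19 5 14 4 18 13 10 16 11 20 9
19<20: swap(2,2), lo=3 mid=3 ⇒ 7 15 19 5 14 4 18 13 10 16 11 20 9
5<20: swap(3,3), lo=4 mid=4 ⇒ 7 15 19 5 14 4 18 13 10 16 11 20 9
14<20: swap(4,4), lo=5 mid=5 ⇒ 7 15 19 5 14 4 18 13 10 16 11 20 9
4<20: swap(5,5), lo=6 mid=6 ⇒ 7 15 19 5 14 4 18 13 10 16 11 20 9
18<20: swap(6,6), lo=7 mid=7 ⇒ 7 15 19 5 14 4 18 13 10 16 11 20 9
13<20: swap(7,7), lo=8 mid=8 ⇒ 7 15 19 5 14 4 18 13 10 16 11 20 9
10<20: swap(8,8), lo=9 mid=9 ⇒ 7 15 19 5 14 4 18 13 10 16 11 20 9
16<20: swap(9,9), lo=10 mid=10 ⇒ 7 15 19 5 14 4 18 13 10 16 11 20 9
11<20: swap(10,10), lo=11 mid=11 ⇒ 7 15 19 5 14 4 18 13 10 16 11 20 9
20=20: mid=12
9<20: swap(11,12), lo=12 mid=13 ⇒ 7 15 19 5 14 4 18 13 10 16 11 9 20
done. lo=12 hi=12; a=7 15 19 5 14 4 18 13 10 16 11 9 20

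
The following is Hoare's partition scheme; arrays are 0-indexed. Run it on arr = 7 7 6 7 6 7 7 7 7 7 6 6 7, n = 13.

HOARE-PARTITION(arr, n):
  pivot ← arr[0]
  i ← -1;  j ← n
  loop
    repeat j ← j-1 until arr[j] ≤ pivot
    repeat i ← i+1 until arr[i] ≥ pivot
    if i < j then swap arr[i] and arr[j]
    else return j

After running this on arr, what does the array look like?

7 6 6 6 6 7 7 7 7 7 7 7 7

pivot = arr[0] = 7; i = -1, j = 13
j→12 (arr[12]=7≤7), i→0 (arr[0]=7≥7); i<j, swap → 7 7 6 7 6 7 7 7 7 7 6 6 7
j→11 (arr[11]=6≤7), i→1 (arr[1]=7≥7); i<j, swap → 7 6 6 7 6 7 7 7 7 7 6 7 7
j→10 (arr[10]=6≤7), i→3 (arr[3]=7≥7); i<j, swap → 7 6 6 6 6 7 7 7 7 7 7 7 7
j→9 (arr[9]=7≤7), i→5 (arr[5]=7≥7); i<j, swap → 7 6 6 6 6 7 7 7 7 7 7 7 7
j→8 (arr[8]=7≤7), i→6 (arr[6]=7≥7); i<j, swap → 7 6 6 6 6 7 7 7 7 7 7 7 7
j→7, i→7; i≥j, return j=7. arr = 7 6 6 6 6 7 7 7 7 7 7 7 7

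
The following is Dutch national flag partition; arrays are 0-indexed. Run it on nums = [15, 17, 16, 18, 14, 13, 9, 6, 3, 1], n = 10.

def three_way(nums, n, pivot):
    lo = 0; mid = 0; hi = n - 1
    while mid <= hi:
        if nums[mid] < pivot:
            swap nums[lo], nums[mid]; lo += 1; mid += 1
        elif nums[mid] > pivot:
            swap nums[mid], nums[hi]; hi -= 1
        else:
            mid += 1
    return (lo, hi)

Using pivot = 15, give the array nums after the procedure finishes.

[1, 3, 6, 14, 13, 9, 15, 18, 16, 17]

pivot = 15; lo=0, mid=0, hi=9
nums[mid]=15=15: mid=1
nums[mid]=17>15: swap nums[1],nums[9]; hi=8 → [15, 1, 16, 18, 14, 13, 9, 6, 3, 17]
nums[mid]=1<15: swap nums[0],nums[1]; lo=1,mid=2 → [1, 15, 16, 18, 14, 13, 9, 6, 3, 17]
nums[mid]=16>15: swap nums[2],nums[8]; hi=7 → [1, 15, 3, 18, 14, 13, 9, 6, 16, 17]
nums[mid]=3<15: swap nums[1],nums[2]; lo=2,mid=3 → [1, 3, 15, 18, 14, 13, 9, 6, 16, 17]
nums[mid]=18>15: swap nums[3],nums[7]; hi=6 → [1, 3, 15, 6, 14, 13, 9, 18, 16, 17]
nums[mid]=6<15: swap nums[2],nums[3]; lo=3,mid=4 → [1, 3, 6, 15, 14, 13, 9, 18, 16, 17]
nums[mid]=14<15: swap nums[3],nums[4]; lo=4,mid=5 → [1, 3, 6, 14, 15, 13, 9, 18, 16, 17]
nums[mid]=13<15: swap nums[4],nums[5]; lo=5,mid=6 → [1, 3, 6, 14, 13, 15, 9, 18, 16, 17]
nums[mid]=9<15: swap nums[5],nums[6]; lo=6,mid=7 → [1, 3, 6, 14, 13, 9, 15, 18, 16, 17]
end: lo=6, hi=6; nums = [1, 3, 6, 14, 13, 9, 15, 18, 16, 17]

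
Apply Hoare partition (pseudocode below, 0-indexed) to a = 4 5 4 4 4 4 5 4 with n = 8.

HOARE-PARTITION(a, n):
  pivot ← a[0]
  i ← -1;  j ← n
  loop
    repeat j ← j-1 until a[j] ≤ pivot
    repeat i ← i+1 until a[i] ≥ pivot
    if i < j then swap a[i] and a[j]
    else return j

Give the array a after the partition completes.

pivot = a[0] = 4; i = -1, j = 8
j→7 (a[7]=4≤4), i→0 (a[0]=4≥4); i<j, swap → 4 5 4 4 4 4 5 4
j→5 (a[5]=4≤4), i→1 (a[1]=5≥4); i<j, swap → 4 4 4 4 4 5 5 4
j→4 (a[4]=4≤4), i→2 (a[2]=4≥4); i<j, swap → 4 4 4 4 4 5 5 4
j→3, i→3; i≥j, return j=3. a = 4 4 4 4 4 5 5 4

4 4 4 4 4 5 5 4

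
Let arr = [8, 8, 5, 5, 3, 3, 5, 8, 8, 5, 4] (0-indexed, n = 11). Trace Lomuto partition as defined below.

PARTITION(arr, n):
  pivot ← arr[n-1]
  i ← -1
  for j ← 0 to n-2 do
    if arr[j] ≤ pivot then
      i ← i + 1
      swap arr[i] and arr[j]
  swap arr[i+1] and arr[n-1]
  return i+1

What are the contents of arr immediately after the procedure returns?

pivot = arr[10] = 4; i = -1
j=0: arr[0]=8 > 4 → no swap
j=1: arr[1]=8 > 4 → no swap
j=2: arr[2]=5 > 4 → no swap
j=3: arr[3]=5 > 4 → no swap
j=4: arr[4]=3 ≤ 4 → i=0, swap arr[0],arr[4] → [3, 8, 5, 5, 8, 3, 5, 8, 8, 5, 4]
j=5: arr[5]=3 ≤ 4 → i=1, swap arr[1],arr[5] → [3, 3, 5, 5, 8, 8, 5, 8, 8, 5, 4]
j=6: arr[6]=5 > 4 → no swap
j=7: arr[7]=8 > 4 → no swap
j=8: arr[8]=8 > 4 → no swap
j=9: arr[9]=5 > 4 → no swap
final swap arr[2],arr[10] → [3, 3, 4, 5, 8, 8, 5, 8, 8, 5, 5]; return 2

[3, 3, 4, 5, 8, 8, 5, 8, 8, 5, 5]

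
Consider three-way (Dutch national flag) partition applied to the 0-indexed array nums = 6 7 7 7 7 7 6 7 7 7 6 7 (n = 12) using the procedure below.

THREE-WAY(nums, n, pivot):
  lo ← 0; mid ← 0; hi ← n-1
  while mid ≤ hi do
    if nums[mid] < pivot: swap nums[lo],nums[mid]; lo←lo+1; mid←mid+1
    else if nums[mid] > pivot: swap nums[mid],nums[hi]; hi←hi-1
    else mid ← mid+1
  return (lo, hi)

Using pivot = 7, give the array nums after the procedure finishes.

6 6 6 7 7 7 7 7 7 7 7 7

pivot = 7; lo=0, mid=0, hi=11
nums[mid]=6<7: swap nums[0],nums[0]; lo=1,mid=1 → 6 7 7 7 7 7 6 7 7 7 6 7
nums[mid]=7=7: mid=2
nums[mid]=7=7: mid=3
nums[mid]=7=7: mid=4
nums[mid]=7=7: mid=5
nums[mid]=7=7: mid=6
nums[mid]=6<7: swap nums[1],nums[6]; lo=2,mid=7 → 6 6 7 7 7 7 7 7 7 7 6 7
nums[mid]=7=7: mid=8
nums[mid]=7=7: mid=9
nums[mid]=7=7: mid=10
nums[mid]=6<7: swap nums[2],nums[10]; lo=3,mid=11 → 6 6 6 7 7 7 7 7 7 7 7 7
nums[mid]=7=7: mid=12
end: lo=3, hi=11; nums = 6 6 6 7 7 7 7 7 7 7 7 7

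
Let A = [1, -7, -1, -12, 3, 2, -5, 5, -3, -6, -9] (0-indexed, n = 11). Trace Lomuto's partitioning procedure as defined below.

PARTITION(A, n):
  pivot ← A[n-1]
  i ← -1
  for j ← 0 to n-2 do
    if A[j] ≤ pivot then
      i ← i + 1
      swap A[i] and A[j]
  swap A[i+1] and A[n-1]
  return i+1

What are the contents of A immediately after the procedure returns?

pivot = A[10] = -9; i = -1
j=0: A[0]=1 > -9 → no swap
j=1: A[1]=-7 > -9 → no swap
j=2: A[2]=-1 > -9 → no swap
j=3: A[3]=-12 ≤ -9 → i=0, swap A[0],A[3] → [-12, -7, -1, 1, 3, 2, -5, 5, -3, -6, -9]
j=4: A[4]=3 > -9 → no swap
j=5: A[5]=2 > -9 → no swap
j=6: A[6]=-5 > -9 → no swap
j=7: A[7]=5 > -9 → no swap
j=8: A[8]=-3 > -9 → no swap
j=9: A[9]=-6 > -9 → no swap
final swap A[1],A[10] → [-12, -9, -1, 1, 3, 2, -5, 5, -3, -6, -7]; return 1

[-12, -9, -1, 1, 3, 2, -5, 5, -3, -6, -7]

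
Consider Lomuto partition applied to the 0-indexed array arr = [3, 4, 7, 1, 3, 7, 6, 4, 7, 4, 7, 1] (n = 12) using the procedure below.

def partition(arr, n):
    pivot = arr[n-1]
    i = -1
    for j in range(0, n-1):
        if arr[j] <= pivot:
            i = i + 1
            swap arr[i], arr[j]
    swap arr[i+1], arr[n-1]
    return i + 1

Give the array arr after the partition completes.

[1, 1, 7, 3, 3, 7, 6, 4, 7, 4, 7, 4]

pivot = arr[11] = 1; i = -1
j=0: arr[0]=3 > 1 → no swap
j=1: arr[1]=4 > 1 → no swap
j=2: arr[2]=7 > 1 → no swap
j=3: arr[3]=1 ≤ 1 → i=0, swap arr[0],arr[3] → [1, 4, 7, 3, 3, 7, 6, 4, 7, 4, 7, 1]
j=4: arr[4]=3 > 1 → no swap
j=5: arr[5]=7 > 1 → no swap
j=6: arr[6]=6 > 1 → no swap
j=7: arr[7]=4 > 1 → no swap
j=8: arr[8]=7 > 1 → no swap
j=9: arr[9]=4 > 1 → no swap
j=10: arr[10]=7 > 1 → no swap
final swap arr[1],arr[11] → [1, 1, 7, 3, 3, 7, 6, 4, 7, 4, 7, 4]; return 1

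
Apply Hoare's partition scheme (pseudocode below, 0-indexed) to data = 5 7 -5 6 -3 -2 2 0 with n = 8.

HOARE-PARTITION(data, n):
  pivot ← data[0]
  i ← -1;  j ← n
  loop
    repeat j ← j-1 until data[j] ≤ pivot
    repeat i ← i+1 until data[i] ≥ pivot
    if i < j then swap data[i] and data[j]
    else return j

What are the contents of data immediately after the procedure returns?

pivot = data[0] = 5; i = -1, j = 8
j→7 (data[7]=0≤5), i→0 (data[0]=5≥5); i<j, swap → 0 7 -5 6 -3 -2 2 5
j→6 (data[6]=2≤5), i→1 (data[1]=7≥5); i<j, swap → 0 2 -5 6 -3 -2 7 5
j→5 (data[5]=-2≤5), i→3 (data[3]=6≥5); i<j, swap → 0 2 -5 -2 -3 6 7 5
j→4, i→5; i≥j, return j=4. data = 0 2 -5 -2 -3 6 7 5

0 2 -5 -2 -3 6 7 5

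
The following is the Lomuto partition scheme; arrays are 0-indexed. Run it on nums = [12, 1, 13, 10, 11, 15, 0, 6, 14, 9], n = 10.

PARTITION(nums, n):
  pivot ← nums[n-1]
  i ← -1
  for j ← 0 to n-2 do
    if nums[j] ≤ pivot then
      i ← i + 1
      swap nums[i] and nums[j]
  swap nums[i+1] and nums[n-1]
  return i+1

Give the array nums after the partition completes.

pivot=9, i=-1
j=0: 12>9, skip
j=1: 1≤9, i=0, swap(0,1) ⇒ [1, 12, 13, 10, 11, 15, 0, 6, 14, 9]
j=2: 13>9, skip
j=3: 10>9, skip
j=4: 11>9, skip
j=5: 15>9, skip
j=6: 0≤9, i=1, swap(1,6) ⇒ [1, 0, 13, 10, 11, 15, 12, 6, 14, 9]
j=7: 6≤9, i=2, swap(2,7) ⇒ [1, 0, 6, 10, 11, 15, 12, 13, 14, 9]
j=8: 14>9, skip
swap(3,9) ⇒ [1, 0, 6, 9, 11, 15, 12, 13, 14, 10]; return 3

[1, 0, 6, 9, 11, 15, 12, 13, 14, 10]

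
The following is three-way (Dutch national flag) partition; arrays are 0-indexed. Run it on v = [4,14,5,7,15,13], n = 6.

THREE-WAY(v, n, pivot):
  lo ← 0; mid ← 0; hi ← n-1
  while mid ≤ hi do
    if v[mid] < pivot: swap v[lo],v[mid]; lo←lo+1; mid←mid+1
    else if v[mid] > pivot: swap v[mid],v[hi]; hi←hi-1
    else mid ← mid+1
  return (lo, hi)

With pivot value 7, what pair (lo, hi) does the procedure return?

pivot = 7; lo=0, mid=0, hi=5
v[mid]=4<7: swap v[0],v[0]; lo=1,mid=1 → [4,14,5,7,15,13]
v[mid]=14>7: swap v[1],v[5]; hi=4 → [4,13,5,7,15,14]
v[mid]=13>7: swap v[1],v[4]; hi=3 → [4,15,5,7,13,14]
v[mid]=15>7: swap v[1],v[3]; hi=2 → [4,7,5,15,13,14]
v[mid]=7=7: mid=2
v[mid]=5<7: swap v[1],v[2]; lo=2,mid=3 → [4,5,7,15,13,14]
end: lo=2, hi=2; v = [4,5,7,15,13,14]

(2, 2)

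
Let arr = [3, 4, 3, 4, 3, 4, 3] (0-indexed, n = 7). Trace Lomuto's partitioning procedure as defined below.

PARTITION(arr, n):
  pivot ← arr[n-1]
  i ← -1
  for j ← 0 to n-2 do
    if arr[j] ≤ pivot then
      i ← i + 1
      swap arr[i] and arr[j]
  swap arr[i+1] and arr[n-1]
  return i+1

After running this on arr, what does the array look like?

[3, 3, 3, 3, 4, 4, 4]

pivot=3, i=-1
j=0: 3≤3, i=0, swap(0,0) ⇒ [3, 4, 3, 4, 3, 4, 3]
j=1: 4>3, skip
j=2: 3≤3, i=1, swap(1,2) ⇒ [3, 3, 4, 4, 3, 4, 3]
j=3: 4>3, skip
j=4: 3≤3, i=2, swap(2,4) ⇒ [3, 3, 3, 4, 4, 4, 3]
j=5: 4>3, skip
swap(3,6) ⇒ [3, 3, 3, 3, 4, 4, 4]; return 3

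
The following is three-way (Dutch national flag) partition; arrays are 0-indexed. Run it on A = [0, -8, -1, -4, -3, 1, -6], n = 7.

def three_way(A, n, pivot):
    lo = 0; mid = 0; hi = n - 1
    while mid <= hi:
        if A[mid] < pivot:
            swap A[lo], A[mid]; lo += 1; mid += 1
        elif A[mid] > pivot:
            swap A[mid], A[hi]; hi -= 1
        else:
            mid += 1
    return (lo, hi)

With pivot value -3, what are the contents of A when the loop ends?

lo=0 mid=0 hi=6
0>-3: swap(0,6), hi=5 ⇒ [-6, -8, -1, -4, -3, 1, 0]
-6<-3: swap(0,0), lo=1 mid=1 ⇒ [-6, -8, -1, -4, -3, 1, 0]
-8<-3: swap(1,1), lo=2 mid=2 ⇒ [-6, -8, -1, -4, -3, 1, 0]
-1>-3: swap(2,5), hi=4 ⇒ [-6, -8, 1, -4, -3, -1, 0]
1>-3: swap(2,4), hi=3 ⇒ [-6, -8, -3, -4, 1, -1, 0]
-3=-3: mid=3
-4<-3: swap(2,3), lo=3 mid=4 ⇒ [-6, -8, -4, -3, 1, -1, 0]
done. lo=3 hi=3; A=[-6, -8, -4, -3, 1, -1, 0]

[-6, -8, -4, -3, 1, -1, 0]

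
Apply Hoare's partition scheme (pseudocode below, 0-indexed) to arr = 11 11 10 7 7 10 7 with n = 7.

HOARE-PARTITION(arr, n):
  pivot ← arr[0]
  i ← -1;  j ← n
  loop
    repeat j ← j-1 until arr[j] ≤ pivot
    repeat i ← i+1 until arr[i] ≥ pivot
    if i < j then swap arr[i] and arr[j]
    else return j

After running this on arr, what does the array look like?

pivot=11
j stops at 6 (7), i stops at 0 (11); swap ⇒ 7 11 10 7 7 10 11
j stops at 5 (10), i stops at 1 (11); swap ⇒ 7 10 10 7 7 11 11
j stops at 4, i stops at 5; i≥j ⇒ return 4. arr=7 10 10 7 7 11 11

7 10 10 7 7 11 11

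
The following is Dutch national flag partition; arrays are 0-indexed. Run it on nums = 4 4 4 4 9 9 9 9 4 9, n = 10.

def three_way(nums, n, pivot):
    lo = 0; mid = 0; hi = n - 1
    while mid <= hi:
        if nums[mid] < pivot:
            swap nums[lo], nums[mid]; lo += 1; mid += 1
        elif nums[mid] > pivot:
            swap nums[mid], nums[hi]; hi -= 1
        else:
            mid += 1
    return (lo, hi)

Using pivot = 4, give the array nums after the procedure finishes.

pivot = 4; lo=0, mid=0, hi=9
nums[mid]=4=4: mid=1
nums[mid]=4=4: mid=2
nums[mid]=4=4: mid=3
nums[mid]=4=4: mid=4
nums[mid]=9>4: swap nums[4],nums[9]; hi=8 → 4 4 4 4 9 9 9 9 4 9
nums[mid]=9>4: swap nums[4],nums[8]; hi=7 → 4 4 4 4 4 9 9 9 9 9
nums[mid]=4=4: mid=5
nums[mid]=9>4: swap nums[5],nums[7]; hi=6 → 4 4 4 4 4 9 9 9 9 9
nums[mid]=9>4: swap nums[5],nums[6]; hi=5 → 4 4 4 4 4 9 9 9 9 9
nums[mid]=9>4: swap nums[5],nums[5]; hi=4 → 4 4 4 4 4 9 9 9 9 9
end: lo=0, hi=4; nums = 4 4 4 4 4 9 9 9 9 9

4 4 4 4 4 9 9 9 9 9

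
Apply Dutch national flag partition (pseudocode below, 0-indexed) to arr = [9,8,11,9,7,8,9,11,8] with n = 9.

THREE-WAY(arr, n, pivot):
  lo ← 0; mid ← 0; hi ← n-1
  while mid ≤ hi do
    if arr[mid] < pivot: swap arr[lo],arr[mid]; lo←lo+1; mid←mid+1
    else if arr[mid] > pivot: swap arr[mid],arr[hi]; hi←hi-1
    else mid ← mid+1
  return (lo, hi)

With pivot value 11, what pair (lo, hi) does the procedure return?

(7, 8)

lo=0 mid=0 hi=8
9<11: swap(0,0), lo=1 mid=1 ⇒ [9,8,11,9,7,8,9,11,8]
8<11: swap(1,1), lo=2 mid=2 ⇒ [9,8,11,9,7,8,9,11,8]
11=11: mid=3
9<11: swap(2,3), lo=3 mid=4 ⇒ [9,8,9,11,7,8,9,11,8]
7<11: swap(3,4), lo=4 mid=5 ⇒ [9,8,9,7,11,8,9,11,8]
8<11: swap(4,5), lo=5 mid=6 ⇒ [9,8,9,7,8,11,9,11,8]
9<11: swap(5,6), lo=6 mid=7 ⇒ [9,8,9,7,8,9,11,11,8]
11=11: mid=8
8<11: swap(6,8), lo=7 mid=9 ⇒ [9,8,9,7,8,9,8,11,11]
done. lo=7 hi=8; arr=[9,8,9,7,8,9,8,11,11]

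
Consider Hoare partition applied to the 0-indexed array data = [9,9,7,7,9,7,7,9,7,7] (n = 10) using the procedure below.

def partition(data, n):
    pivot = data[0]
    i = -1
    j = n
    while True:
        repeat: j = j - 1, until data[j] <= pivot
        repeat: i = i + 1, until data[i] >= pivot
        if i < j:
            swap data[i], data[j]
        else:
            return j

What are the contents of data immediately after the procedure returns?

[7,7,7,7,9,7,7,9,9,9]

pivot=9
j stops at 9 (7), i stops at 0 (9); swap ⇒ [7,9,7,7,9,7,7,9,7,9]
j stops at 8 (7), i stops at 1 (9); swap ⇒ [7,7,7,7,9,7,7,9,9,9]
j stops at 7 (9), i stops at 4 (9); swap ⇒ [7,7,7,7,9,7,7,9,9,9]
j stops at 6, i stops at 7; i≥j ⇒ return 6. data=[7,7,7,7,9,7,7,9,9,9]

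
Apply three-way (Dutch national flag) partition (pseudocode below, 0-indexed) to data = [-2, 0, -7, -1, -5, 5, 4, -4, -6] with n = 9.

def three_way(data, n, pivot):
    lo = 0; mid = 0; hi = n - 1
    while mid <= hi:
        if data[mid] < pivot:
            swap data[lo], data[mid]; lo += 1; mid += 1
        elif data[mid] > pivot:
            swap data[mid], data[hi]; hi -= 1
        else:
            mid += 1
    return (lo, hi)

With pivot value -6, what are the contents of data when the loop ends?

pivot = -6; lo=0, mid=0, hi=8
data[mid]=-2>-6: swap data[0],data[8]; hi=7 → [-6, 0, -7, -1, -5, 5, 4, -4, -2]
data[mid]=-6=-6: mid=1
data[mid]=0>-6: swap data[1],data[7]; hi=6 → [-6, -4, -7, -1, -5, 5, 4, 0, -2]
data[mid]=-4>-6: swap data[1],data[6]; hi=5 → [-6, 4, -7, -1, -5, 5, -4, 0, -2]
data[mid]=4>-6: swap data[1],data[5]; hi=4 → [-6, 5, -7, -1, -5, 4, -4, 0, -2]
data[mid]=5>-6: swap data[1],data[4]; hi=3 → [-6, -5, -7, -1, 5, 4, -4, 0, -2]
data[mid]=-5>-6: swap data[1],data[3]; hi=2 → [-6, -1, -7, -5, 5, 4, -4, 0, -2]
data[mid]=-1>-6: swap data[1],data[2]; hi=1 → [-6, -7, -1, -5, 5, 4, -4, 0, -2]
data[mid]=-7<-6: swap data[0],data[1]; lo=1,mid=2 → [-7, -6, -1, -5, 5, 4, -4, 0, -2]
end: lo=1, hi=1; data = [-7, -6, -1, -5, 5, 4, -4, 0, -2]

[-7, -6, -1, -5, 5, 4, -4, 0, -2]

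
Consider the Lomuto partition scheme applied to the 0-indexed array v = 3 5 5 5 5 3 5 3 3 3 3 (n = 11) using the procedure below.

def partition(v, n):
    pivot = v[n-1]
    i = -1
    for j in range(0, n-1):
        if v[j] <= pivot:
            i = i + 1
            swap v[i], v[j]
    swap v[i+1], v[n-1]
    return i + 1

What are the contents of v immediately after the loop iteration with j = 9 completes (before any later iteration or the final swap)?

pivot=3, i=-1
j=0: 3≤3, i=0, swap(0,0) ⇒ 3 5 5 5 5 3 5 3 3 3 3
j=1: 5>3, skip
j=2: 5>3, skip
j=3: 5>3, skip
j=4: 5>3, skip
j=5: 3≤3, i=1, swap(1,5) ⇒ 3 3 5 5 5 5 5 3 3 3 3
j=6: 5>3, skip
j=7: 3≤3, i=2, swap(2,7) ⇒ 3 3 3 5 5 5 5 5 3 3 3
j=8: 3≤3, i=3, swap(3,8) ⇒ 3 3 3 3 5 5 5 5 5 3 3
j=9: 3≤3, i=4, swap(4,9) ⇒ 3 3 3 3 3 5 5 5 5 5 3
(after j=9) v = 3 3 3 3 3 5 5 5 5 5 3

3 3 3 3 3 5 5 5 5 5 3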